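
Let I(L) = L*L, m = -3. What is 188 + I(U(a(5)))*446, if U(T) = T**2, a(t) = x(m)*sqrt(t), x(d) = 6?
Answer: 14450588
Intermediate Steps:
a(t) = 6*sqrt(t)
I(L) = L**2
188 + I(U(a(5)))*446 = 188 + ((6*sqrt(5))**2)**2*446 = 188 + 180**2*446 = 188 + 32400*446 = 188 + 14450400 = 14450588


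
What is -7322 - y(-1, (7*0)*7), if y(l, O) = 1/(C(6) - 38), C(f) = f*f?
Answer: -14643/2 ≈ -7321.5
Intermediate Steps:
C(f) = f²
y(l, O) = -½ (y(l, O) = 1/(6² - 38) = 1/(36 - 38) = 1/(-2) = -½)
-7322 - y(-1, (7*0)*7) = -7322 - 1*(-½) = -7322 + ½ = -14643/2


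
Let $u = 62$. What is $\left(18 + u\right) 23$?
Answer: $1840$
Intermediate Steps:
$\left(18 + u\right) 23 = \left(18 + 62\right) 23 = 80 \cdot 23 = 1840$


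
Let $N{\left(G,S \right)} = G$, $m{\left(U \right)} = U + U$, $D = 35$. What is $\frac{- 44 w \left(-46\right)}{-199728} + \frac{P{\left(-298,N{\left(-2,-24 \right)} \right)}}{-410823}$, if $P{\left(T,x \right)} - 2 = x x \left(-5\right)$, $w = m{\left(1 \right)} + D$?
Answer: $- \frac{427251635}{1139623002} \approx -0.37491$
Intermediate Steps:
$m{\left(U \right)} = 2 U$
$w = 37$ ($w = 2 \cdot 1 + 35 = 2 + 35 = 37$)
$P{\left(T,x \right)} = 2 - 5 x^{2}$ ($P{\left(T,x \right)} = 2 + x x \left(-5\right) = 2 + x^{2} \left(-5\right) = 2 - 5 x^{2}$)
$\frac{- 44 w \left(-46\right)}{-199728} + \frac{P{\left(-298,N{\left(-2,-24 \right)} \right)}}{-410823} = \frac{\left(-44\right) 37 \left(-46\right)}{-199728} + \frac{2 - 5 \left(-2\right)^{2}}{-410823} = \left(-1628\right) \left(-46\right) \left(- \frac{1}{199728}\right) + \left(2 - 20\right) \left(- \frac{1}{410823}\right) = 74888 \left(- \frac{1}{199728}\right) + \left(2 - 20\right) \left(- \frac{1}{410823}\right) = - \frac{9361}{24966} - - \frac{2}{45647} = - \frac{9361}{24966} + \frac{2}{45647} = - \frac{427251635}{1139623002}$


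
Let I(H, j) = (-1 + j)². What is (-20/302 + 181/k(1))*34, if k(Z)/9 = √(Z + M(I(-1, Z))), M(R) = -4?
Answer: -340/151 - 6154*I*√3/27 ≈ -2.2517 - 394.78*I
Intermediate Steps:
k(Z) = 9*√(-4 + Z) (k(Z) = 9*√(Z - 4) = 9*√(-4 + Z))
(-20/302 + 181/k(1))*34 = (-20/302 + 181/((9*√(-4 + 1))))*34 = (-20*1/302 + 181/((9*√(-3))))*34 = (-10/151 + 181/((9*(I*√3))))*34 = (-10/151 + 181/((9*I*√3)))*34 = (-10/151 + 181*(-I*√3/27))*34 = (-10/151 - 181*I*√3/27)*34 = -340/151 - 6154*I*√3/27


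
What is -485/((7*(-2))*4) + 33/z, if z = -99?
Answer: 1399/168 ≈ 8.3274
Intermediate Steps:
-485/((7*(-2))*4) + 33/z = -485/((7*(-2))*4) + 33/(-99) = -485/((-14*4)) + 33*(-1/99) = -485/(-56) - 1/3 = -485*(-1/56) - 1/3 = 485/56 - 1/3 = 1399/168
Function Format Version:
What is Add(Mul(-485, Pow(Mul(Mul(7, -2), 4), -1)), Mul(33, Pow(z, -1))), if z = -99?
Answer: Rational(1399, 168) ≈ 8.3274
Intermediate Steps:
Add(Mul(-485, Pow(Mul(Mul(7, -2), 4), -1)), Mul(33, Pow(z, -1))) = Add(Mul(-485, Pow(Mul(Mul(7, -2), 4), -1)), Mul(33, Pow(-99, -1))) = Add(Mul(-485, Pow(Mul(-14, 4), -1)), Mul(33, Rational(-1, 99))) = Add(Mul(-485, Pow(-56, -1)), Rational(-1, 3)) = Add(Mul(-485, Rational(-1, 56)), Rational(-1, 3)) = Add(Rational(485, 56), Rational(-1, 3)) = Rational(1399, 168)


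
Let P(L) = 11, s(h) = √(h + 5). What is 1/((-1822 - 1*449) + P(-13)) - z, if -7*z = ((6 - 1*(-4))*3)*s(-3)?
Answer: -1/2260 + 30*√2/7 ≈ 6.0605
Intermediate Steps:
s(h) = √(5 + h)
z = -30*√2/7 (z = -(6 - 1*(-4))*3*√(5 - 3)/7 = -(6 + 4)*3*√2/7 = -10*3*√2/7 = -30*√2/7 ≈ -6.0609)
1/((-1822 - 1*449) + P(-13)) - z = 1/((-1822 - 1*449) + 11) - (-30)*√2/7 = 1/((-1822 - 449) + 11) + 30*√2/7 = 1/(-2271 + 11) + 30*√2/7 = 1/(-2260) + 30*√2/7 = -1/2260 + 30*√2/7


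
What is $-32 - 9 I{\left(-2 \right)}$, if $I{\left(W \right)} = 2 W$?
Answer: $4$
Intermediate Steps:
$-32 - 9 I{\left(-2 \right)} = -32 - 9 \cdot 2 \left(-2\right) = -32 - -36 = -32 + 36 = 4$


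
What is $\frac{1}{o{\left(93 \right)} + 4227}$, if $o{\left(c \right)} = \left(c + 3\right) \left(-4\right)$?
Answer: $\frac{1}{3843} \approx 0.00026021$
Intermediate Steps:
$o{\left(c \right)} = -12 - 4 c$ ($o{\left(c \right)} = \left(3 + c\right) \left(-4\right) = -12 - 4 c$)
$\frac{1}{o{\left(93 \right)} + 4227} = \frac{1}{\left(-12 - 372\right) + 4227} = \frac{1}{-384 + 4227} = \frac{1}{3843}$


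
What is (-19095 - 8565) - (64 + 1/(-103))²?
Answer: -336886221/10609 ≈ -31755.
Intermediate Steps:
(-19095 - 8565) - (64 + 1/(-103))² = -27660 - (64 - 1/103)² = -27660 - (6591/103)² = -27660 - 1*43441281/10609 = -27660 - 43441281/10609 = -336886221/10609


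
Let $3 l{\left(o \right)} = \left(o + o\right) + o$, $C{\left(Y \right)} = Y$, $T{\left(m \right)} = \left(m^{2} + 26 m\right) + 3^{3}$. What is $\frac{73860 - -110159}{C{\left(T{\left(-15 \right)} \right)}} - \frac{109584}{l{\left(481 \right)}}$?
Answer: $- \frac{103635731}{66378} \approx -1561.3$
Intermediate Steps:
$T{\left(m \right)} = 27 + m^{2} + 26 m$ ($T{\left(m \right)} = \left(m^{2} + 26 m\right) + 27 = 27 + m^{2} + 26 m$)
$l{\left(o \right)} = o$ ($l{\left(o \right)} = \frac{\left(o + o\right) + o}{3} = \frac{2 o + o}{3} = \frac{3 o}{3} = o$)
$\frac{73860 - -110159}{C{\left(T{\left(-15 \right)} \right)}} - \frac{109584}{l{\left(481 \right)}} = \frac{73860 - -110159}{27 + \left(-15\right)^{2} + 26 \left(-15\right)} - \frac{109584}{481} = \frac{73860 + 110159}{27 + 225 - 390} - \frac{109584}{481} = \frac{184019}{-138} - \frac{109584}{481} = 184019 \left(- \frac{1}{138}\right) - \frac{109584}{481} = - \frac{184019}{138} - \frac{109584}{481} = - \frac{103635731}{66378}$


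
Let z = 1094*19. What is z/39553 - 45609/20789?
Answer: -1371852623/822267317 ≈ -1.6684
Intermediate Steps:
z = 20786
z/39553 - 45609/20789 = 20786/39553 - 45609/20789 = -1371852623/822267317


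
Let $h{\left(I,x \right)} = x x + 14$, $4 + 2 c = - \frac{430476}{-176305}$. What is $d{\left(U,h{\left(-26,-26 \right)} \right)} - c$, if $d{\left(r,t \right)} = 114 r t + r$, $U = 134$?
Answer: $\frac{1858356036442}{176305} \approx 1.0541 \cdot 10^{7}$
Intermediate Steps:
$c = - \frac{137372}{176305}$ ($c = -2 + \frac{\left(-430476\right) \frac{1}{-176305}}{2} = -2 + \frac{\left(-430476\right) \left(- \frac{1}{176305}\right)}{2} = -2 + \frac{1}{2} \cdot \frac{430476}{176305} = -2 + \frac{215238}{176305} = - \frac{137372}{176305} \approx -0.77917$)
$h{\left(I,x \right)} = 14 + x^{2}$ ($h{\left(I,x \right)} = x^{2} + 14 = 14 + x^{2}$)
$d{\left(r,t \right)} = r + 114 r t$ ($d{\left(r,t \right)} = 114 r t + r = r + 114 r t$)
$d{\left(U,h{\left(-26,-26 \right)} \right)} - c = 134 \left(1 + 114 \left(14 + \left(-26\right)^{2}\right)\right) - - \frac{137372}{176305} = 134 \left(1 + 114 \left(14 + 676\right)\right) + \frac{137372}{176305} = 134 \left(1 + 114 \cdot 690\right) + \frac{137372}{176305} = 134 \left(1 + 78660\right) + \frac{137372}{176305} = 134 \cdot 78661 + \frac{137372}{176305} = 10540574 + \frac{137372}{176305} = \frac{1858356036442}{176305}$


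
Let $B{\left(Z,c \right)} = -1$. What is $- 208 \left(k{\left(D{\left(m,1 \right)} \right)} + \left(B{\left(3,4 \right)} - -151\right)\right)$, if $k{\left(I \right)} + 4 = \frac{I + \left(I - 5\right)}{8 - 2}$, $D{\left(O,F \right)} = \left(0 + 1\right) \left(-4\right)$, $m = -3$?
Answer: $- \frac{89752}{3} \approx -29917.0$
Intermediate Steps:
$D{\left(O,F \right)} = -4$ ($D{\left(O,F \right)} = 1 \left(-4\right) = -4$)
$k{\left(I \right)} = - \frac{29}{6} + \frac{I}{3}$ ($k{\left(I \right)} = -4 + \frac{I + \left(I - 5\right)}{8 - 2} = -4 + \frac{I + \left(-5 + I\right)}{6} = -4 + \left(-5 + 2 I\right) \frac{1}{6} = -4 + \left(- \frac{5}{6} + \frac{I}{3}\right) = - \frac{29}{6} + \frac{I}{3}$)
$- 208 \left(k{\left(D{\left(m,1 \right)} \right)} + \left(B{\left(3,4 \right)} - -151\right)\right) = - 208 \left(\left(- \frac{29}{6} + \frac{1}{3} \left(-4\right)\right) - -150\right) = - 208 \left(\left(- \frac{29}{6} - \frac{4}{3}\right) + \left(-1 + 151\right)\right) = - 208 \left(- \frac{37}{6} + 150\right) = \left(-208\right) \frac{863}{6} = - \frac{89752}{3}$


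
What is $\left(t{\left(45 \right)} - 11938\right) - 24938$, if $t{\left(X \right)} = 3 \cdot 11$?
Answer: $-36843$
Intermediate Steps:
$t{\left(X \right)} = 33$
$\left(t{\left(45 \right)} - 11938\right) - 24938 = \left(33 - 11938\right) - 24938 = -11905 - 24938 = -36843$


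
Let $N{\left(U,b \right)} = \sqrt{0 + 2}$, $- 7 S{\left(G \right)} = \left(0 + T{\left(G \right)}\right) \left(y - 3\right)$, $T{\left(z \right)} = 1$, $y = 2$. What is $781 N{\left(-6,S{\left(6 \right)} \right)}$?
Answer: $781 \sqrt{2} \approx 1104.5$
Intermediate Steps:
$S{\left(G \right)} = \frac{1}{7}$ ($S{\left(G \right)} = - \frac{\left(0 + 1\right) \left(2 - 3\right)}{7} = - \frac{1 \left(-1\right)}{7} = \left(- \frac{1}{7}\right) \left(-1\right) = \frac{1}{7}$)
$N{\left(U,b \right)} = \sqrt{2}$
$781 N{\left(-6,S{\left(6 \right)} \right)} = 781 \sqrt{2}$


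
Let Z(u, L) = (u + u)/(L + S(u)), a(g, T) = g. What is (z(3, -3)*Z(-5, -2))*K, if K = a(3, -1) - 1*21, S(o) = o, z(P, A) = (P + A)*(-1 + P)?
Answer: 0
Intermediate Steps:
z(P, A) = (-1 + P)*(A + P) (z(P, A) = (A + P)*(-1 + P) = (-1 + P)*(A + P))
Z(u, L) = 2*u/(L + u) (Z(u, L) = (u + u)/(L + u) = (2*u)/(L + u) = 2*u/(L + u))
K = -18 (K = 3 - 1*21 = 3 - 21 = -18)
(z(3, -3)*Z(-5, -2))*K = ((3² - 1*(-3) - 1*3 - 3*3)*(2*(-5)/(-2 - 5)))*(-18) = ((9 + 3 - 3 - 9)*(2*(-5)/(-7)))*(-18) = (0*(2*(-5)*(-⅐)))*(-18) = (0*(10/7))*(-18) = 0*(-18) = 0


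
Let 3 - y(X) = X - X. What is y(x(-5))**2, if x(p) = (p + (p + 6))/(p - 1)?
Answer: 9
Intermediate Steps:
x(p) = (6 + 2*p)/(-1 + p) (x(p) = (p + (6 + p))/(-1 + p) = (6 + 2*p)/(-1 + p))
y(X) = 3 (y(X) = 3 - (X - X) = 3 - 1*0 = 3 + 0 = 3)
y(x(-5))**2 = 3**2 = 9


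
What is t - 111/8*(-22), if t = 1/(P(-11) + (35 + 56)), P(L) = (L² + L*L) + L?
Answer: 196583/644 ≈ 305.25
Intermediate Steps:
P(L) = L + 2*L² (P(L) = (L² + L²) + L = 2*L² + L = L + 2*L²)
t = 1/322 (t = 1/(-11*(1 + 2*(-11)) + (35 + 56)) = 1/(-11*(1 - 22) + 91) = 1/(-11*(-21) + 91) = 1/(231 + 91) = 1/322 ≈ 0.0031056)
t - 111/8*(-22) = 1/322 - 111/8*(-22) = 1/322 + 1221/4 = 196583/644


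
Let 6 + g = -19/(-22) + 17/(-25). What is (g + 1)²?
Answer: 7017201/302500 ≈ 23.197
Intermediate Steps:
g = -3199/550 (g = -6 + (-19/(-22) + 17/(-25)) = -6 + (-19*(-1/22) + 17*(-1/25)) = -6 + (19/22 - 17/25) = -6 + 101/550 = -3199/550 ≈ -5.8164)
(g + 1)² = (-3199/550 + 1)² = (-2649/550)² = 7017201/302500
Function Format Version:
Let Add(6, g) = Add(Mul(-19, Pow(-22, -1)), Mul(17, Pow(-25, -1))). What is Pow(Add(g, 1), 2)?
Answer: Rational(7017201, 302500) ≈ 23.197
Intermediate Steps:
g = Rational(-3199, 550) (g = Add(-6, Add(Mul(-19, Pow(-22, -1)), Mul(17, Pow(-25, -1)))) = Add(-6, Add(Mul(-19, Rational(-1, 22)), Mul(17, Rational(-1, 25)))) = Add(-6, Add(Rational(19, 22), Rational(-17, 25))) = Add(-6, Rational(101, 550)) = Rational(-3199, 550) ≈ -5.8164)
Pow(Add(g, 1), 2) = Pow(Add(Rational(-3199, 550), 1), 2) = Pow(Rational(-2649, 550), 2) = Rational(7017201, 302500)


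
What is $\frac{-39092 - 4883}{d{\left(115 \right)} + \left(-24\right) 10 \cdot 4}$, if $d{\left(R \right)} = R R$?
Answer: $- \frac{8795}{2453} \approx -3.5854$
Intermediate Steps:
$d{\left(R \right)} = R^{2}$
$\frac{-39092 - 4883}{d{\left(115 \right)} + \left(-24\right) 10 \cdot 4} = \frac{-39092 - 4883}{115^{2} + \left(-24\right) 10 \cdot 4} = - \frac{43975}{13225 - 960} = - \frac{43975}{12265} = \left(-43975\right) \frac{1}{12265} = - \frac{8795}{2453}$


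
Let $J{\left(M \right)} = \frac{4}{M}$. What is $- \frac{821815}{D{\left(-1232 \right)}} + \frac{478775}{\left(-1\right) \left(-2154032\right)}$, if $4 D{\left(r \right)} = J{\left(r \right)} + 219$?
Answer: $- \frac{2180873581702035}{145291612432} \approx -15010.0$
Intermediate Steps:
$D{\left(r \right)} = \frac{219}{4} + \frac{1}{r}$ ($D{\left(r \right)} = \frac{\frac{4}{r} + 219}{4} = \frac{219 + \frac{4}{r}}{4} = \frac{219}{4} + \frac{1}{r}$)
$- \frac{821815}{D{\left(-1232 \right)}} + \frac{478775}{\left(-1\right) \left(-2154032\right)} = - \frac{821815}{\frac{219}{4} + \frac{1}{-1232}} + \frac{478775}{\left(-1\right) \left(-2154032\right)} = - \frac{821815}{\frac{219}{4} - \frac{1}{1232}} + \frac{478775}{2154032} = - \frac{821815}{\frac{67451}{1232}} + 478775 \cdot \frac{1}{2154032} = \left(-821815\right) \frac{1232}{67451} + \frac{478775}{2154032} = - \frac{1012476080}{67451} + \frac{478775}{2154032} = - \frac{2180873581702035}{145291612432}$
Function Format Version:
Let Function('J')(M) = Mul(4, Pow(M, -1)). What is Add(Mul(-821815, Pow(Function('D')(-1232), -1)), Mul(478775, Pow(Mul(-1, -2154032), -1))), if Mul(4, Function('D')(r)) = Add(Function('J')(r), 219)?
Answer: Rational(-2180873581702035, 145291612432) ≈ -15010.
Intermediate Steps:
Function('D')(r) = Add(Rational(219, 4), Pow(r, -1)) (Function('D')(r) = Mul(Rational(1, 4), Add(Mul(4, Pow(r, -1)), 219)) = Mul(Rational(1, 4), Add(219, Mul(4, Pow(r, -1)))) = Add(Rational(219, 4), Pow(r, -1)))
Add(Mul(-821815, Pow(Function('D')(-1232), -1)), Mul(478775, Pow(Mul(-1, -2154032), -1))) = Add(Mul(-821815, Pow(Add(Rational(219, 4), Pow(-1232, -1)), -1)), Mul(478775, Pow(Mul(-1, -2154032), -1))) = Add(Mul(-821815, Pow(Add(Rational(219, 4), Rational(-1, 1232)), -1)), Mul(478775, Pow(2154032, -1))) = Add(Mul(-821815, Pow(Rational(67451, 1232), -1)), Mul(478775, Rational(1, 2154032))) = Add(Mul(-821815, Rational(1232, 67451)), Rational(478775, 2154032)) = Add(Rational(-1012476080, 67451), Rational(478775, 2154032)) = Rational(-2180873581702035, 145291612432)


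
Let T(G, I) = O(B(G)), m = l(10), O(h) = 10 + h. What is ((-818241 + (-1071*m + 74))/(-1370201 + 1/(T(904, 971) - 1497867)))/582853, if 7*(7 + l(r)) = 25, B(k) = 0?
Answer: 1219997037215/1196227190169003074 ≈ 1.0199e-6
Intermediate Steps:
l(r) = -24/7 (l(r) = -7 + (1/7)*25 = -7 + 25/7 = -24/7)
m = -24/7 ≈ -3.4286
T(G, I) = 10 (T(G, I) = 10 + 0 = 10)
((-818241 + (-1071*m + 74))/(-1370201 + 1/(T(904, 971) - 1497867)))/582853 = ((-818241 + (-1071*(-24/7) + 74))/(-1370201 + 1/(10 - 1497867)))/582853 = ((-818241 + (3672 + 74))/(-1370201 + 1/(-1497857)))*(1/582853) = ((-818241 + 3746)/(-1370201 - 1/1497857))*(1/582853) = -814495/(-2052365159258/1497857)*(1/582853) = -814495*(-1497857/2052365159258)*(1/582853) = (1219997037215/2052365159258)*(1/582853) = 1219997037215/1196227190169003074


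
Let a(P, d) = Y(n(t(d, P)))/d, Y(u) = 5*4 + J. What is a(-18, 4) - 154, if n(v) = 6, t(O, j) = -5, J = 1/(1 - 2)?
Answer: -597/4 ≈ -149.25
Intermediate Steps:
J = -1 (J = 1/(-1) = -1)
Y(u) = 19 (Y(u) = 5*4 - 1 = 20 - 1 = 19)
a(P, d) = 19/d
a(-18, 4) - 154 = 19/4 - 154 = -597/4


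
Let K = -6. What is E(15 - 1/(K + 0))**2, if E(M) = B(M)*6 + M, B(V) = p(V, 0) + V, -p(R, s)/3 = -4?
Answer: 1142761/36 ≈ 31743.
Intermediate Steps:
p(R, s) = 12 (p(R, s) = -3*(-4) = 12)
B(V) = 12 + V
E(M) = 72 + 7*M (E(M) = (12 + M)*6 + M = (72 + 6*M) + M = 72 + 7*M)
E(15 - 1/(K + 0))**2 = (72 + 7*(15 - 1/(-6 + 0)))**2 = (72 + 7*(15 - 1/(-6)))**2 = (72 + 7*(15 - 1*(-1/6)))**2 = (72 + 7*(15 + 1/6))**2 = (72 + 7*(91/6))**2 = (72 + 637/6)**2 = (1069/6)**2 = 1142761/36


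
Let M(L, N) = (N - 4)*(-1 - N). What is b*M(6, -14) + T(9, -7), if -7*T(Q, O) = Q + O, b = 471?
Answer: -771500/7 ≈ -1.1021e+5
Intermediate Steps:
T(Q, O) = -O/7 - Q/7 (T(Q, O) = -(Q + O)/7 = -(O + Q)/7 = -O/7 - Q/7)
M(L, N) = (-1 - N)*(-4 + N) (M(L, N) = (-4 + N)*(-1 - N) = (-1 - N)*(-4 + N))
b*M(6, -14) + T(9, -7) = 471*(4 - 1*(-14)² + 3*(-14)) + (-⅐*(-7) - ⅐*9) = 471*(4 - 1*196 - 42) + (1 - 9/7) = 471*(4 - 196 - 42) - 2/7 = 471*(-234) - 2/7 = -110214 - 2/7 = -771500/7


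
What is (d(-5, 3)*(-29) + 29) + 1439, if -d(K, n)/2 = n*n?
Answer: 1990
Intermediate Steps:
d(K, n) = -2*n² (d(K, n) = -2*n*n = -2*n²)
(d(-5, 3)*(-29) + 29) + 1439 = (-2*3²*(-29) + 29) + 1439 = (-2*9*(-29) + 29) + 1439 = (-18*(-29) + 29) + 1439 = (522 + 29) + 1439 = 551 + 1439 = 1990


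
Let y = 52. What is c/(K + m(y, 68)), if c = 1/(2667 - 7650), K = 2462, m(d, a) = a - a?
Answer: -1/12268146 ≈ -8.1512e-8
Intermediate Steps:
m(d, a) = 0
c = -1/4983 (c = 1/(-4983) = -1/4983 ≈ -0.00020068)
c/(K + m(y, 68)) = -1/(4983*(2462 + 0)) = -1/4983/2462 = -1/4983*1/2462 = -1/12268146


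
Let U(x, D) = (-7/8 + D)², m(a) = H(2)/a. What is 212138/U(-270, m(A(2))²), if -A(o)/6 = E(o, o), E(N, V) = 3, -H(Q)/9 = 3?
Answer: 13576832/121 ≈ 1.1221e+5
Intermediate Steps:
H(Q) = -27 (H(Q) = -9*3 = -27)
A(o) = -18 (A(o) = -6*3 = -18)
m(a) = -27/a
U(x, D) = (-7/8 + D)² (U(x, D) = (-7*⅛ + D)² = (-7/8 + D)²)
212138/U(-270, m(A(2))²) = 212138/(((-7 + 8*(-27/(-18))²)²/64)) = 212138/(((-7 + 8*(-27*(-1/18))²)²/64)) = 212138/(((-7 + 8*(3/2)²)²/64)) = 212138/(((-7 + 8*(9/4))²/64)) = 212138/(((-7 + 18)²/64)) = 212138/(((1/64)*11²)) = 212138/(((1/64)*121)) = 212138/(121/64) = 212138*(64/121) = 13576832/121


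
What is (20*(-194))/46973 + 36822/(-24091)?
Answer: -1823112886/1131626543 ≈ -1.6111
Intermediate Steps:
(20*(-194))/46973 + 36822/(-24091) = -3880*1/46973 + 36822*(-1/24091) = -3880/46973 - 36822/24091 = -1823112886/1131626543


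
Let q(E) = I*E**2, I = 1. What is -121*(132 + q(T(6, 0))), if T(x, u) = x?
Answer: -20328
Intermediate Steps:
q(E) = E**2 (q(E) = 1*E**2 = E**2)
-121*(132 + q(T(6, 0))) = -121*(132 + 6**2) = -121*(132 + 36) = -121*168 = -20328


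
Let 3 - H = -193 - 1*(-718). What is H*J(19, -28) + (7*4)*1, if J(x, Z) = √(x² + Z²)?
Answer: 28 - 522*√1145 ≈ -17635.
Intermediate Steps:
J(x, Z) = √(Z² + x²)
H = -522 (H = 3 - (-193 - 1*(-718)) = 3 - (-193 + 718) = 3 - 1*525 = 3 - 525 = -522)
H*J(19, -28) + (7*4)*1 = -522*√((-28)² + 19²) + (7*4)*1 = -522*√(784 + 361) + 28*1 = -522*√1145 + 28 = 28 - 522*√1145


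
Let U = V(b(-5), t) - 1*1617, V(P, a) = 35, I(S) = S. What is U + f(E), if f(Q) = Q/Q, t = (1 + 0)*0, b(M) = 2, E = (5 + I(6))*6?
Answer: -1581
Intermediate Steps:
E = 66 (E = (5 + 6)*6 = 11*6 = 66)
t = 0 (t = 1*0 = 0)
f(Q) = 1
U = -1582 (U = 35 - 1*1617 = 35 - 1617 = -1582)
U + f(E) = -1582 + 1 = -1581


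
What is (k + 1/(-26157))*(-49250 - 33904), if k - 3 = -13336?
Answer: 9666688034476/8719 ≈ 1.1087e+9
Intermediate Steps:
k = -13333 (k = 3 - 13336 = -13333)
(k + 1/(-26157))*(-49250 - 33904) = (-13333 + 1/(-26157))*(-49250 - 33904) = (-13333 - 1/26157)*(-83154) = -348751282/26157*(-83154) = 9666688034476/8719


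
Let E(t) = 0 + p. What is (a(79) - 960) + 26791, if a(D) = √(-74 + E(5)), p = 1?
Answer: 25831 + I*√73 ≈ 25831.0 + 8.544*I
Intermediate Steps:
E(t) = 1 (E(t) = 0 + 1 = 1)
a(D) = I*√73 (a(D) = √(-74 + 1) = √(-73) = I*√73)
(a(79) - 960) + 26791 = (I*√73 - 960) + 26791 = (-960 + I*√73) + 26791 = 25831 + I*√73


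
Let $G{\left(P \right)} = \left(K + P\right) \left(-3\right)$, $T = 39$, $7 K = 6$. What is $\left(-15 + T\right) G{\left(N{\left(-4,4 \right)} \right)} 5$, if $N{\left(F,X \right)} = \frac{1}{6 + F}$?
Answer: $- \frac{3420}{7} \approx -488.57$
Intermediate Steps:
$K = \frac{6}{7}$ ($K = \frac{1}{7} \cdot 6 = \frac{6}{7} \approx 0.85714$)
$G{\left(P \right)} = - \frac{18}{7} - 3 P$ ($G{\left(P \right)} = \left(\frac{6}{7} + P\right) \left(-3\right) = - \frac{18}{7} - 3 P$)
$\left(-15 + T\right) G{\left(N{\left(-4,4 \right)} \right)} 5 = \left(-15 + 39\right) \left(- \frac{18}{7} - \frac{3}{6 - 4}\right) 5 = 24 \left(- \frac{18}{7} - \frac{3}{2}\right) 5 = 24 \left(\left(- \frac{57}{14}\right) 5\right) = 24 \left(- \frac{285}{14}\right) = - \frac{3420}{7}$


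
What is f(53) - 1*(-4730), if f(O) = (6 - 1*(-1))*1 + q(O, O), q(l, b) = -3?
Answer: 4734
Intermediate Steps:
f(O) = 4 (f(O) = (6 - 1*(-1))*1 - 3 = (6 + 1)*1 - 3 = 7*1 - 3 = 7 - 3 = 4)
f(53) - 1*(-4730) = 4 - 1*(-4730) = 4 + 4730 = 4734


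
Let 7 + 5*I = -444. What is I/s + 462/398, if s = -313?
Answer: 451264/311435 ≈ 1.4490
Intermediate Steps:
I = -451/5 (I = -7/5 + (⅕)*(-444) = -7/5 - 444/5 = -451/5 ≈ -90.200)
I/s + 462/398 = -451/5/(-313) + 462/398 = -451/5*(-1/313) + 462*(1/398) = 451/1565 + 231/199 = 451264/311435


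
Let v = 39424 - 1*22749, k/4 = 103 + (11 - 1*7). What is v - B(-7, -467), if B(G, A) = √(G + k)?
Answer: 16675 - √421 ≈ 16654.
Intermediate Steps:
k = 428 (k = 4*(103 + (11 - 1*7)) = 4*(103 + (11 - 7)) = 4*(103 + 4) = 4*107 = 428)
v = 16675 (v = 39424 - 22749 = 16675)
B(G, A) = √(428 + G) (B(G, A) = √(G + 428) = √(428 + G))
v - B(-7, -467) = 16675 - √(428 - 7) = 16675 - √421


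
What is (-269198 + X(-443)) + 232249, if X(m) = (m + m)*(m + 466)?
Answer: -57327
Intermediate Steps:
X(m) = 2*m*(466 + m) (X(m) = (2*m)*(466 + m) = 2*m*(466 + m))
(-269198 + X(-443)) + 232249 = (-269198 + 2*(-443)*(466 - 443)) + 232249 = (-269198 + 2*(-443)*23) + 232249 = (-269198 - 20378) + 232249 = -289576 + 232249 = -57327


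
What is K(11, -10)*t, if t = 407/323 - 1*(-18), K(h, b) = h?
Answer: 68431/323 ≈ 211.86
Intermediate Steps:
t = 6221/323 (t = 407*(1/323) + 18 = 407/323 + 18 = 6221/323 ≈ 19.260)
K(11, -10)*t = 11*(6221/323) = 68431/323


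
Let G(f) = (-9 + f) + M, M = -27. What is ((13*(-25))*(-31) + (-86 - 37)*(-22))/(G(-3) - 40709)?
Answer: -12781/40748 ≈ -0.31366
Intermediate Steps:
G(f) = -36 + f (G(f) = (-9 + f) - 27 = -36 + f)
((13*(-25))*(-31) + (-86 - 37)*(-22))/(G(-3) - 40709) = ((13*(-25))*(-31) + (-86 - 37)*(-22))/((-36 - 3) - 40709) = (-325*(-31) - 123*(-22))/(-39 - 40709) = (10075 + 2706)/(-40748) = 12781*(-1/40748) = -12781/40748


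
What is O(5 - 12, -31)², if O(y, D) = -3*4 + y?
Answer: 361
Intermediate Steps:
O(y, D) = -12 + y
O(5 - 12, -31)² = (-12 + (5 - 12))² = (-12 - 7)² = (-19)² = 361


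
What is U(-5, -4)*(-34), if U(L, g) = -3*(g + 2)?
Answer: -204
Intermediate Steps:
U(L, g) = -6 - 3*g (U(L, g) = -3*(2 + g) = -6 - 3*g)
U(-5, -4)*(-34) = (-6 - 3*(-4))*(-34) = (-6 + 12)*(-34) = 6*(-34) = -204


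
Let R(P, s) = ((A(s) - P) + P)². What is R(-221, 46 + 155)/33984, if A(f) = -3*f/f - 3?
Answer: 1/944 ≈ 0.0010593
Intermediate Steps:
A(f) = -6 (A(f) = -3*1 - 3 = -3 - 3 = -6)
R(P, s) = 36 (R(P, s) = ((-6 - P) + P)² = (-6)² = 36)
R(-221, 46 + 155)/33984 = 36/33984 = 36*(1/33984) = 1/944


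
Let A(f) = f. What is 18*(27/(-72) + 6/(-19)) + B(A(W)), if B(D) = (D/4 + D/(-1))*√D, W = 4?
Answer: -1401/76 ≈ -18.434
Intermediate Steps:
B(D) = -3*D^(3/2)/4 (B(D) = (D*(¼) + D*(-1))*√D = (D/4 - D)*√D = (-3*D/4)*√D = -3*D^(3/2)/4)
18*(27/(-72) + 6/(-19)) + B(A(W)) = 18*(27/(-72) + 6/(-19)) - 3*4^(3/2)/4 = 18*(27*(-1/72) + 6*(-1/19)) - ¾*8 = 18*(-3/8 - 6/19) - 6 = 18*(-105/152) - 6 = -945/76 - 6 = -1401/76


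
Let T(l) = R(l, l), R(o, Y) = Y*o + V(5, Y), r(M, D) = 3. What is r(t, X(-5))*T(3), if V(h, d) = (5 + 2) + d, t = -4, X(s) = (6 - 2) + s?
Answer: 57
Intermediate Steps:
X(s) = 4 + s
V(h, d) = 7 + d
R(o, Y) = 7 + Y + Y*o (R(o, Y) = Y*o + (7 + Y) = 7 + Y + Y*o)
T(l) = 7 + l + l² (T(l) = 7 + l + l*l = 7 + l + l²)
r(t, X(-5))*T(3) = 3*(7 + 3 + 3²) = 3*(7 + 3 + 9) = 3*19 = 57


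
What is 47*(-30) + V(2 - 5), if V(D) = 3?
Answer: -1407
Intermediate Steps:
47*(-30) + V(2 - 5) = 47*(-30) + 3 = -1410 + 3 = -1407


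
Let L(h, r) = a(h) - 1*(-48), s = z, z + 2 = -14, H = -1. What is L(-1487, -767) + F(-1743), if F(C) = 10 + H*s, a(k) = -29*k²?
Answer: -64123827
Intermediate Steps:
z = -16 (z = -2 - 14 = -16)
s = -16
L(h, r) = 48 - 29*h² (L(h, r) = -29*h² - 1*(-48) = -29*h² + 48 = 48 - 29*h²)
F(C) = 26 (F(C) = 10 - 1*(-16) = 10 + 16 = 26)
L(-1487, -767) + F(-1743) = (48 - 29*(-1487)²) + 26 = (48 - 29*2211169) + 26 = (48 - 64123901) + 26 = -64123853 + 26 = -64123827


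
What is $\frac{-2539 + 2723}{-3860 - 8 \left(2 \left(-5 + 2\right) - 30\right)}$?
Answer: $- \frac{46}{893} \approx -0.051512$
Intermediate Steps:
$\frac{-2539 + 2723}{-3860 - 8 \left(2 \left(-5 + 2\right) - 30\right)} = \frac{184}{-3860 - 8 \left(2 \left(-3\right) - 30\right)} = \frac{184}{-3860 - 8 \left(-6 - 30\right)} = \frac{184}{-3860 - -288} = \frac{184}{-3860 + 288} = \frac{184}{-3572} = 184 \left(- \frac{1}{3572}\right) = - \frac{46}{893}$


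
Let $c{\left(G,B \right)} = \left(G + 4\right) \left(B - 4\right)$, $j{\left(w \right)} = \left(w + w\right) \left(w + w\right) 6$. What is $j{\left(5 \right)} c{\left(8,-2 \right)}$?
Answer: $-43200$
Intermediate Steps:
$j{\left(w \right)} = 24 w^{2}$ ($j{\left(w \right)} = 2 w 2 w 6 = 4 w^{2} \cdot 6 = 24 w^{2}$)
$c{\left(G,B \right)} = \left(-4 + B\right) \left(4 + G\right)$ ($c{\left(G,B \right)} = \left(4 + G\right) \left(-4 + B\right) = \left(-4 + B\right) \left(4 + G\right)$)
$j{\left(5 \right)} c{\left(8,-2 \right)} = 24 \cdot 5^{2} \left(-16 - 32 + 4 \left(-2\right) - 16\right) = 24 \cdot 25 \left(-16 - 32 - 8 - 16\right) = 600 \left(-72\right) = -43200$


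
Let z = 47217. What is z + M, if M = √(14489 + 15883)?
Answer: 47217 + 2*√7593 ≈ 47391.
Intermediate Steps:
M = 2*√7593 (M = √30372 = 2*√7593 ≈ 174.28)
z + M = 47217 + 2*√7593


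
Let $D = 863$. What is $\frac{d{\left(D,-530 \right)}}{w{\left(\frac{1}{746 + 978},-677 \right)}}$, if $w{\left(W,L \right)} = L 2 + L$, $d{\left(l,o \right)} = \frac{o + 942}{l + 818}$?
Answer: $- \frac{412}{3414111} \approx -0.00012068$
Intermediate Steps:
$d{\left(l,o \right)} = \frac{942 + o}{818 + l}$
$w{\left(W,L \right)} = 3 L$ ($w{\left(W,L \right)} = 2 L + L = 3 L$)
$\frac{d{\left(D,-530 \right)}}{w{\left(\frac{1}{746 + 978},-677 \right)}} = \frac{\frac{1}{818 + 863} \left(942 - 530\right)}{3 \left(-677\right)} = \frac{\frac{1}{1681} \cdot 412}{-2031} = \frac{1}{1681} \cdot 412 \left(- \frac{1}{2031}\right) = \frac{412}{1681} \left(- \frac{1}{2031}\right) = - \frac{412}{3414111}$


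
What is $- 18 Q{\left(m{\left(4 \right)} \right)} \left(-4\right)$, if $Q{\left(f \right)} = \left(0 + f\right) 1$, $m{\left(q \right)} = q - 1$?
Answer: $216$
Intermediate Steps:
$m{\left(q \right)} = -1 + q$ ($m{\left(q \right)} = q - 1 = -1 + q$)
$Q{\left(f \right)} = f$ ($Q{\left(f \right)} = f 1 = f$)
$- 18 Q{\left(m{\left(4 \right)} \right)} \left(-4\right) = - 18 \left(-1 + 4\right) \left(-4\right) = \left(-18\right) 3 \left(-4\right) = \left(-54\right) \left(-4\right) = 216$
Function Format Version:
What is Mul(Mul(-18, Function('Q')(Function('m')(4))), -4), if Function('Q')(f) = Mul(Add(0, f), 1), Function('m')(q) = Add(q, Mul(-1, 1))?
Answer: 216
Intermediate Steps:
Function('m')(q) = Add(-1, q) (Function('m')(q) = Add(q, -1) = Add(-1, q))
Function('Q')(f) = f (Function('Q')(f) = Mul(f, 1) = f)
Mul(Mul(-18, Function('Q')(Function('m')(4))), -4) = Mul(Mul(-18, Add(-1, 4)), -4) = Mul(Mul(-18, 3), -4) = Mul(-54, -4) = 216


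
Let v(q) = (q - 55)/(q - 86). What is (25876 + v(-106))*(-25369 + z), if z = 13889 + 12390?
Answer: 2260600615/96 ≈ 2.3548e+7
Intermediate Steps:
v(q) = (-55 + q)/(-86 + q)
z = 26279
(25876 + v(-106))*(-25369 + z) = (25876 + (-55 - 106)/(-86 - 106))*(-25369 + 26279) = (25876 - 161/(-192))*910 = (25876 - 1/192*(-161))*910 = (25876 + 161/192)*910 = (4968353/192)*910 = 2260600615/96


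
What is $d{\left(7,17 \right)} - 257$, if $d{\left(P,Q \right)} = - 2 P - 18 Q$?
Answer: $-577$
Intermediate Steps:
$d{\left(P,Q \right)} = - 18 Q - 2 P$
$d{\left(7,17 \right)} - 257 = \left(\left(-18\right) 17 - 14\right) - 257 = \left(-306 - 14\right) - 257 = -320 - 257 = -577$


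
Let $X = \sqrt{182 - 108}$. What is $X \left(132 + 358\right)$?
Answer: $490 \sqrt{74} \approx 4215.1$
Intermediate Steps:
$X = \sqrt{74} \approx 8.6023$
$X \left(132 + 358\right) = \sqrt{74} \left(132 + 358\right) = \sqrt{74} \cdot 490 = 490 \sqrt{74}$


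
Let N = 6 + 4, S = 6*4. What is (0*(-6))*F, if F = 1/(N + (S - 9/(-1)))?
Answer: 0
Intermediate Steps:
S = 24
N = 10
F = 1/43 (F = 1/(10 + (24 - 9/(-1))) = 1/(10 + (24 - 9*(-1))) = 1/(10 + (24 + 9)) = 1/(10 + 33) = 1/43 ≈ 0.023256)
(0*(-6))*F = (0*(-6))*(1/43) = 0*(1/43) = 0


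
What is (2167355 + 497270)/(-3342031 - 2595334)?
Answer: -532925/1187473 ≈ -0.44879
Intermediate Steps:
(2167355 + 497270)/(-3342031 - 2595334) = 2664625/(-5937365) = 2664625*(-1/5937365) = -532925/1187473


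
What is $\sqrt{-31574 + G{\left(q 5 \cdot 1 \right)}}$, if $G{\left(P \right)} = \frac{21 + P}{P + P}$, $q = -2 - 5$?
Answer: $\frac{9 i \sqrt{9745}}{5} \approx 177.69 i$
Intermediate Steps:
$q = -7$ ($q = -2 - 5 = -7$)
$G{\left(P \right)} = \frac{21 + P}{2 P}$
$\sqrt{-31574 + G{\left(q 5 \cdot 1 \right)}} = \sqrt{-31574 + \frac{21 + \left(-7\right) 5 \cdot 1}{2 \left(-7\right) 5 \cdot 1}} = \sqrt{-31574 + \frac{21 - 35}{2 \left(\left(-35\right) 1\right)}} = \sqrt{-31574 + \frac{21 - 35}{2 \left(-35\right)}} = \sqrt{-31574 + \frac{1}{2} \left(- \frac{1}{35}\right) \left(-14\right)} = \sqrt{-31574 + \frac{1}{5}} = \sqrt{- \frac{157869}{5}} = \frac{9 i \sqrt{9745}}{5}$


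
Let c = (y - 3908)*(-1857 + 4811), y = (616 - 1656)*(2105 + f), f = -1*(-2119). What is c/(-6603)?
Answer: 12988348072/6603 ≈ 1.9670e+6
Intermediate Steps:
f = 2119
y = -4392960 (y = (616 - 1656)*(2105 + 2119) = -1040*4224 = -4392960)
c = -12988348072 (c = (-4392960 - 3908)*(-1857 + 4811) = -4396868*2954 = -12988348072)
c/(-6603) = -12988348072/(-6603) = -12988348072*(-1/6603) = 12988348072/6603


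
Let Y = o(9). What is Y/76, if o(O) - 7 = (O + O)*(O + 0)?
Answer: 169/76 ≈ 2.2237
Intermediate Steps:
o(O) = 7 + 2*O² (o(O) = 7 + (O + O)*(O + 0) = 7 + (2*O)*O = 7 + 2*O²)
Y = 169 (Y = 7 + 2*9² = 7 + 2*81 = 7 + 162 = 169)
Y/76 = 169/76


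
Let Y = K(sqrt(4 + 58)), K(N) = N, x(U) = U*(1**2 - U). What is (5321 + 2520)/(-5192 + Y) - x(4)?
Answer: 141385576/13478401 - 7841*sqrt(62)/26956802 ≈ 10.488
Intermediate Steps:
x(U) = U*(1 - U)
Y = sqrt(62) (Y = sqrt(4 + 58) = sqrt(62) ≈ 7.8740)
(5321 + 2520)/(-5192 + Y) - x(4) = (5321 + 2520)/(-5192 + sqrt(62)) - 4*(1 - 1*4) = 7841/(-5192 + sqrt(62)) - 4*(1 - 4) = 7841/(-5192 + sqrt(62)) - 4*(-3) = 7841/(-5192 + sqrt(62)) - 1*(-12) = 7841/(-5192 + sqrt(62)) + 12 = 12 + 7841/(-5192 + sqrt(62))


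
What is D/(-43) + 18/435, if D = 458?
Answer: -66152/6235 ≈ -10.610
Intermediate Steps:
D/(-43) + 18/435 = 458/(-43) + 18/435 = 458*(-1/43) + 18*(1/435) = -458/43 + 6/145 = -66152/6235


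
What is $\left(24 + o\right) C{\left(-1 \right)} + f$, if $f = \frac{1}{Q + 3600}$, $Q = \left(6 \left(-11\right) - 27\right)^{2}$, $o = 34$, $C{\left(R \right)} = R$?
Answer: $- \frac{710441}{12249} \approx -58.0$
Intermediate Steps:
$Q = 8649$ ($Q = \left(-66 - 27\right)^{2} = \left(-93\right)^{2} = 8649$)
$f = \frac{1}{12249}$ ($f = \frac{1}{8649 + 3600} = \frac{1}{12249} \approx 8.1639 \cdot 10^{-5}$)
$\left(24 + o\right) C{\left(-1 \right)} + f = \left(24 + 34\right) \left(-1\right) + \frac{1}{12249} = 58 \left(-1\right) + \frac{1}{12249} = -58 + \frac{1}{12249} = - \frac{710441}{12249}$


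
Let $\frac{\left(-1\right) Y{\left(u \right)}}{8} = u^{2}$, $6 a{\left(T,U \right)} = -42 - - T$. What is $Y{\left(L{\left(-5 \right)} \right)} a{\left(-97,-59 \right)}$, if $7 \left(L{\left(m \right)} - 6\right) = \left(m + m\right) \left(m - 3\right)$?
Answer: $\frac{8275504}{147} \approx 56296.0$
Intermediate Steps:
$a{\left(T,U \right)} = -7 + \frac{T}{6}$ ($a{\left(T,U \right)} = \frac{-42 - - T}{6} = \frac{-42 + T}{6} = -7 + \frac{T}{6}$)
$L{\left(m \right)} = 6 + \frac{2 m \left(-3 + m\right)}{7}$ ($L{\left(m \right)} = 6 + \frac{\left(m + m\right) \left(m - 3\right)}{7} = 6 + \frac{2 m \left(-3 + m\right)}{7}$)
$Y{\left(u \right)} = - 8 u^{2}$
$Y{\left(L{\left(-5 \right)} \right)} a{\left(-97,-59 \right)} = - 8 \left(6 - - \frac{30}{7} + \frac{2 \left(-5\right)^{2}}{7}\right)^{2} \left(-7 + \frac{1}{6} \left(-97\right)\right) = - 8 \left(6 + \frac{30}{7} + \frac{2}{7} \cdot 25\right)^{2} \left(-7 - \frac{97}{6}\right) = - 8 \left(6 + \frac{30}{7} + \frac{50}{7}\right)^{2} \left(- \frac{139}{6}\right) = - 8 \left(\frac{122}{7}\right)^{2} \left(- \frac{139}{6}\right) = \left(-8\right) \frac{14884}{49} \left(- \frac{139}{6}\right) = \left(- \frac{119072}{49}\right) \left(- \frac{139}{6}\right) = \frac{8275504}{147}$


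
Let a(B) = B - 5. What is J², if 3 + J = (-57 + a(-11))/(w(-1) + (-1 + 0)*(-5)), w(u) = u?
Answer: 7225/16 ≈ 451.56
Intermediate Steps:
a(B) = -5 + B
J = -85/4 (J = -3 + (-57 + (-5 - 11))/(-1 + (-1 + 0)*(-5)) = -3 + (-57 - 16)/(-1 - 1*(-5)) = -3 - 73/(-1 + 5) = -3 - 73/4 = -85/4 ≈ -21.250)
J² = (-85/4)² = 7225/16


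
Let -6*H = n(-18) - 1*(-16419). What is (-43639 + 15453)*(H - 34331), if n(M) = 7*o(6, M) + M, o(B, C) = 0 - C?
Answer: 1045291903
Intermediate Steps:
o(B, C) = -C
n(M) = -6*M (n(M) = 7*(-M) + M = -7*M + M = -6*M)
H = -5509/2 (H = -(-6*(-18) - 1*(-16419))/6 = -(108 + 16419)/6 = -⅙*16527 = -5509/2 ≈ -2754.5)
(-43639 + 15453)*(H - 34331) = (-43639 + 15453)*(-5509/2 - 34331) = -28186*(-74171/2) = 1045291903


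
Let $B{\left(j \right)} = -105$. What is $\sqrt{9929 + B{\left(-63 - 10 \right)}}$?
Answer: $4 \sqrt{614} \approx 99.116$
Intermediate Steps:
$\sqrt{9929 + B{\left(-63 - 10 \right)}} = \sqrt{9929 - 105} = \sqrt{9824} = 4 \sqrt{614}$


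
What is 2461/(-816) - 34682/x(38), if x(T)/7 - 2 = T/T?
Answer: -9450731/5712 ≈ -1654.5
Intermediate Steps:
x(T) = 21 (x(T) = 14 + 7*(T/T) = 14 + 7*1 = 14 + 7 = 21)
2461/(-816) - 34682/x(38) = 2461/(-816) - 34682/21 = 2461*(-1/816) - 34682*1/21 = -2461/816 - 34682/21 = -9450731/5712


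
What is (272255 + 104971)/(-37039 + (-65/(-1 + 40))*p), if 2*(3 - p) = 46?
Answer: -59562/5843 ≈ -10.194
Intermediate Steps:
p = -20 (p = 3 - ½*46 = 3 - 23 = -20)
(272255 + 104971)/(-37039 + (-65/(-1 + 40))*p) = (272255 + 104971)/(-37039 + (-65/(-1 + 40))*(-20)) = 377226/(-37039 + (-65/39)*(-20)) = 377226/(-37039 + ((1/39)*(-65))*(-20)) = 377226/(-37039 - 5/3*(-20)) = 377226/(-37039 + 100/3) = 377226/(-111017/3) = 377226*(-3/111017) = -59562/5843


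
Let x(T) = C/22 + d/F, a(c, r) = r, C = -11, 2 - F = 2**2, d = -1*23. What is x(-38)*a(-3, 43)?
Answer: 473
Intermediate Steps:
d = -23
F = -2 (F = 2 - 1*2**2 = 2 - 1*4 = 2 - 4 = -2)
x(T) = 11 (x(T) = -11/22 - 23/(-2) = -11*1/22 - 23*(-1/2) = -1/2 + 23/2 = 11)
x(-38)*a(-3, 43) = 11*43 = 473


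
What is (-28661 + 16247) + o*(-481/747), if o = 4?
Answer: -9275182/747 ≈ -12417.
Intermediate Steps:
(-28661 + 16247) + o*(-481/747) = (-28661 + 16247) + 4*(-481/747) = -12414 + 4*(-481*1/747) = -12414 + 4*(-481/747) = -12414 - 1924/747 = -9275182/747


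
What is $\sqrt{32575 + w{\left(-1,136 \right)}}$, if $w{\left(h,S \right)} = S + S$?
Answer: $\sqrt{32847} \approx 181.24$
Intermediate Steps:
$w{\left(h,S \right)} = 2 S$
$\sqrt{32575 + w{\left(-1,136 \right)}} = \sqrt{32575 + 2 \cdot 136} = \sqrt{32575 + 272} = \sqrt{32847}$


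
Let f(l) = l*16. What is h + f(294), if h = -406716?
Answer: -402012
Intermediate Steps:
f(l) = 16*l
h + f(294) = -406716 + 16*294 = -406716 + 4704 = -402012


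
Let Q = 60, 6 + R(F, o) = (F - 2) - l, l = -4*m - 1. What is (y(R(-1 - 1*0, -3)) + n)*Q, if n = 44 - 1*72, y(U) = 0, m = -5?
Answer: -1680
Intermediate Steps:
l = 19 (l = -4*(-5) - 1 = 20 - 1 = 19)
R(F, o) = -27 + F (R(F, o) = -6 + ((F - 2) - 1*19) = -6 + ((-2 + F) - 19) = -6 + (-21 + F) = -27 + F)
n = -28 (n = 44 - 72 = -28)
(y(R(-1 - 1*0, -3)) + n)*Q = (0 - 28)*60 = -28*60 = -1680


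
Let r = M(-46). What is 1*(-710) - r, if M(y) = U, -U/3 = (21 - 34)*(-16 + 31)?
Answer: -1295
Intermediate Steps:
U = 585 (U = -3*(21 - 34)*(-16 + 31) = -(-39)*15 = -3*(-195) = 585)
M(y) = 585
r = 585
1*(-710) - r = 1*(-710) - 1*585 = -710 - 585 = -1295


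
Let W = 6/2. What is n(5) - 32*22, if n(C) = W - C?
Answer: -706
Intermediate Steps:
W = 3 (W = 6*(1/2) = 3)
n(C) = 3 - C
n(5) - 32*22 = (3 - 1*5) - 32*22 = (3 - 5) - 704 = -2 - 704 = -706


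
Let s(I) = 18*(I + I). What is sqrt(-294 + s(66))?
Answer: sqrt(2082) ≈ 45.629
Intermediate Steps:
s(I) = 36*I (s(I) = 18*(2*I) = 36*I)
sqrt(-294 + s(66)) = sqrt(-294 + 36*66) = sqrt(-294 + 2376) = sqrt(2082)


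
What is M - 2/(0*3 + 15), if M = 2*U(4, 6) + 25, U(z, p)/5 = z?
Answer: 973/15 ≈ 64.867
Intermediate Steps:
U(z, p) = 5*z
M = 65 (M = 2*(5*4) + 25 = 2*20 + 25 = 40 + 25 = 65)
M - 2/(0*3 + 15) = 65 - 2/(0*3 + 15) = 65 - 2/(0 + 15) = 65 - 2/15 = 973/15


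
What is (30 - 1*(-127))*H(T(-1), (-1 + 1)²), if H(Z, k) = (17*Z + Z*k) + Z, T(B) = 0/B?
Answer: 0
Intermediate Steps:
T(B) = 0
H(Z, k) = 18*Z + Z*k
(30 - 1*(-127))*H(T(-1), (-1 + 1)²) = (30 - 1*(-127))*(0*(18 + (-1 + 1)²)) = (30 + 127)*(0*(18 + 0²)) = 157*(0*(18 + 0)) = 157*(0*18) = 157*0 = 0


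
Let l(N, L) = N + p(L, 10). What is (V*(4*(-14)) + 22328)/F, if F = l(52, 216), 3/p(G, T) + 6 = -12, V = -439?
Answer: 281472/311 ≈ 905.05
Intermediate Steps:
p(G, T) = -⅙ (p(G, T) = 3/(-6 - 12) = 3/(-18) = 3*(-1/18) = -⅙)
l(N, L) = -⅙ + N (l(N, L) = N - ⅙ = -⅙ + N)
F = 311/6 (F = -⅙ + 52 = 311/6 ≈ 51.833)
(V*(4*(-14)) + 22328)/F = (-1756*(-14) + 22328)/(311/6) = (-439*(-56) + 22328)*(6/311) = (24584 + 22328)*(6/311) = 46912*(6/311) = 281472/311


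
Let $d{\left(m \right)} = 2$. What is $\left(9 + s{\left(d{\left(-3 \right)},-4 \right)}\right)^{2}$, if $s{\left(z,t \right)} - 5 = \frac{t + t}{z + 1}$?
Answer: $\frac{1156}{9} \approx 128.44$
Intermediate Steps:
$s{\left(z,t \right)} = 5 + \frac{2 t}{1 + z}$ ($s{\left(z,t \right)} = 5 + \frac{t + t}{z + 1} = 5 + \frac{2 t}{1 + z}$)
$\left(9 + s{\left(d{\left(-3 \right)},-4 \right)}\right)^{2} = \left(9 + \frac{5 + 2 \left(-4\right) + 5 \cdot 2}{1 + 2}\right)^{2} = \left(9 + \frac{5 - 8 + 10}{3}\right)^{2} = \left(9 + \frac{1}{3} \cdot 7\right)^{2} = \left(9 + \frac{7}{3}\right)^{2} = \left(\frac{34}{3}\right)^{2} = \frac{1156}{9}$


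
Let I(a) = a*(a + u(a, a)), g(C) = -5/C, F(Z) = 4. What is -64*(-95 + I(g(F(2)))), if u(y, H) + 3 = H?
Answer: 5640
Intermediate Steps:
u(y, H) = -3 + H
I(a) = a*(-3 + 2*a) (I(a) = a*(a + (-3 + a)) = a*(-3 + 2*a))
-64*(-95 + I(g(F(2)))) = -64*(-95 + (-5/4)*(-3 + 2*(-5/4))) = -64*(-95 + (-5*¼)*(-3 + 2*(-5*¼))) = -64*(-95 - 5*(-3 + 2*(-5/4))/4) = -64*(-95 - 5*(-3 - 5/2)/4) = -64*(-95 - 5/4*(-11/2)) = -64*(-95 + 55/8) = -64*(-705/8) = 5640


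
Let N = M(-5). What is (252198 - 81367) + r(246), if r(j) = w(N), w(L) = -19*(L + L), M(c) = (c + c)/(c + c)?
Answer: 170793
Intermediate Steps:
M(c) = 1 (M(c) = (2*c)/((2*c)) = (2*c)*(1/(2*c)) = 1)
N = 1
w(L) = -38*L
r(j) = -38 (r(j) = -38*1 = -38)
(252198 - 81367) + r(246) = (252198 - 81367) - 38 = 170831 - 38 = 170793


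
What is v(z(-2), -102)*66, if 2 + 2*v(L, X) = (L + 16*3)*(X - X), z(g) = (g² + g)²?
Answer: -66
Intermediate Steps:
z(g) = (g + g²)²
v(L, X) = -1 (v(L, X) = -1 + ((L + 16*3)*(X - X))/2 = -1 + ((L + 48)*0)/2 = -1 + ((48 + L)*0)/2 = -1 + (½)*0 = -1 + 0 = -1)
v(z(-2), -102)*66 = -1*66 = -66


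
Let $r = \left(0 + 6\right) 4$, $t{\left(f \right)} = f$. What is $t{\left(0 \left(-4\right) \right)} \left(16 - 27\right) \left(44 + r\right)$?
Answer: $0$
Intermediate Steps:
$r = 24$ ($r = 6 \cdot 4 = 24$)
$t{\left(0 \left(-4\right) \right)} \left(16 - 27\right) \left(44 + r\right) = 0 \left(-4\right) \left(16 - 27\right) \left(44 + 24\right) = 0 \left(\left(-11\right) 68\right) = 0 \left(-748\right) = 0$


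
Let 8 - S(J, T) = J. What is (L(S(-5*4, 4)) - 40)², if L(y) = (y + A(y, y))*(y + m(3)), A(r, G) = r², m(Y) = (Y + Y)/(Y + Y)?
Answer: 552626064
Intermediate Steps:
S(J, T) = 8 - J
m(Y) = 1 (m(Y) = (2*Y)/((2*Y)) = (2*Y)*(1/(2*Y)) = 1)
L(y) = (1 + y)*(y + y²) (L(y) = (y + y²)*(y + 1) = (y + y²)*(1 + y) = (1 + y)*(y + y²))
(L(S(-5*4, 4)) - 40)² = ((8 - (-5)*4)*(1 + (8 - (-5)*4)² + 2*(8 - (-5)*4)) - 40)² = ((8 - 1*(-20))*(1 + (8 - 1*(-20))² + 2*(8 - 1*(-20))) - 40)² = ((8 + 20)*(1 + (8 + 20)² + 2*(8 + 20)) - 40)² = (28*(1 + 28² + 2*28) - 40)² = (28*(1 + 784 + 56) - 40)² = (28*841 - 40)² = (23548 - 40)² = 23508² = 552626064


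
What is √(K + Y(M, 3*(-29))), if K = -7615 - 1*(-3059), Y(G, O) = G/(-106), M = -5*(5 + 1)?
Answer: I*√12797009/53 ≈ 67.496*I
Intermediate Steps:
M = -30 (M = -5*6 = -30)
Y(G, O) = -G/106 (Y(G, O) = G*(-1/106) = -G/106)
K = -4556 (K = -7615 + 3059 = -4556)
√(K + Y(M, 3*(-29))) = √(-4556 - 1/106*(-30)) = √(-4556 + 15/53) = √(-241453/53) = I*√12797009/53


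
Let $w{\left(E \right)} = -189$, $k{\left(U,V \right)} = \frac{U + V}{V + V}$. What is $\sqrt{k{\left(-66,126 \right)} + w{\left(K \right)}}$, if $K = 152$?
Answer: $\frac{2 i \sqrt{20811}}{21} \approx 13.739 i$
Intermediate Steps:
$k{\left(U,V \right)} = \frac{U + V}{2 V}$
$\sqrt{k{\left(-66,126 \right)} + w{\left(K \right)}} = \sqrt{\frac{-66 + 126}{2 \cdot 126} - 189} = \sqrt{\frac{1}{2} \cdot \frac{1}{126} \cdot 60 - 189} = \sqrt{\frac{5}{21} - 189} = \sqrt{- \frac{3964}{21}} = \frac{2 i \sqrt{20811}}{21}$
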